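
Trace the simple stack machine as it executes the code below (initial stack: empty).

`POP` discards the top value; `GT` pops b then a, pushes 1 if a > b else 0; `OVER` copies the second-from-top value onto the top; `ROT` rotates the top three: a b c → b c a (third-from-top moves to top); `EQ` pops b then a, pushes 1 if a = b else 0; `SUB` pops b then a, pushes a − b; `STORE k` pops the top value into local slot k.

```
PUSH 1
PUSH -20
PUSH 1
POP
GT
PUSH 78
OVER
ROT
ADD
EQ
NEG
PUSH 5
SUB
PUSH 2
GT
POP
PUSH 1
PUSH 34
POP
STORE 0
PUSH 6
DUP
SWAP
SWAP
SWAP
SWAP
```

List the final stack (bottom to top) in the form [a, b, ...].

PUSH 1   → [1]
PUSH -20 → [1, -20]
PUSH 1   → [1, -20, 1]
POP      → [1, -20]
GT       → [1]
PUSH 78  → [1, 78]
OVER     → [1, 78, 1]
ROT      → [78, 1, 1]
ADD      → [78, 2]
EQ       → [0]
NEG      → [0]
PUSH 5   → [0, 5]
SUB      → [-5]
PUSH 2   → [-5, 2]
GT       → [0]
POP      → []
PUSH 1   → [1]
PUSH 34  → [1, 34]
POP      → [1]
STORE 0  → []
PUSH 6   → [6]
DUP      → [6, 6]
SWAP     → [6, 6]
SWAP     → [6, 6]
SWAP     → [6, 6]
SWAP     → [6, 6]

[6, 6]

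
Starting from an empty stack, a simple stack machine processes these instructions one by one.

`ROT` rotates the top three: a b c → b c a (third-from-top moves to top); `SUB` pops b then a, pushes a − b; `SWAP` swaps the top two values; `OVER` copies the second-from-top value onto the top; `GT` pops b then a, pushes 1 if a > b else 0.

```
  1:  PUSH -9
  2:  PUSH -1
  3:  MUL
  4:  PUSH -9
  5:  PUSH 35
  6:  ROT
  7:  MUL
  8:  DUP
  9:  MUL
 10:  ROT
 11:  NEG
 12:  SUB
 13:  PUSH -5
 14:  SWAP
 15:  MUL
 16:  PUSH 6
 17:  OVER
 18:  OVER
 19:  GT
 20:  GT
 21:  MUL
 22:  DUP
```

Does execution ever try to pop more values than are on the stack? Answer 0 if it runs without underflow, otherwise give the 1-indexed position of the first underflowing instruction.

PUSH -9 -> [-9]
PUSH -1 -> [-9, -1]
MUL     -> [9]
PUSH -9 -> [9, -9]
PUSH 35 -> [9, -9, 35]
ROT     -> [-9, 35, 9]
MUL     -> [-9, 315]
DUP     -> [-9, 315, 315]
MUL     -> [-9, 99225]
ROT  — needs 3 operands, stack has 2 → underflow

10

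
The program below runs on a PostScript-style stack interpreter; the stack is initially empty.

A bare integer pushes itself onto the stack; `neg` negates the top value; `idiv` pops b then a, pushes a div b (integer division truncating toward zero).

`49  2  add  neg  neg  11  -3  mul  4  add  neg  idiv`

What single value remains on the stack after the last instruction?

49   : 49
2    : 49 2
add  : 51
neg  : -51
neg  : 51
11   : 51 11
-3   : 51 11 -3
mul  : 51 -33
4    : 51 -33 4
add  : 51 -29
neg  : 51 29
idiv : 1

1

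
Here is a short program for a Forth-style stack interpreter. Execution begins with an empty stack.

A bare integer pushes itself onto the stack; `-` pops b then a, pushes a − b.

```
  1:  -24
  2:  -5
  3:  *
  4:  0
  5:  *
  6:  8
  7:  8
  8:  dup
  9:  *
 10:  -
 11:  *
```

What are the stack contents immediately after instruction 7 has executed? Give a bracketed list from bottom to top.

[0, 8, 8]

-24 : -24
-5  : -24 -5
*   : 120
0   : 120 0
*   : 0
8   : 0 8
8   : 0 8 8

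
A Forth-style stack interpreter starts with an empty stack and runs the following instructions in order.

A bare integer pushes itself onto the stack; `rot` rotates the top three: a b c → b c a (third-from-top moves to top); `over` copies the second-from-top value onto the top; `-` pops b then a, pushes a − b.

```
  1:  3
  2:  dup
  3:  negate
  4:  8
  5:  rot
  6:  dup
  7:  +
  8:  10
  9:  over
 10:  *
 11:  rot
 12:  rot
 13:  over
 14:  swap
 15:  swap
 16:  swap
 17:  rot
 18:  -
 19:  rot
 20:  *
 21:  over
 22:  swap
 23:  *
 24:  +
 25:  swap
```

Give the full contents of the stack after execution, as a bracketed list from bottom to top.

3      → 3
dup    → 3 3
negate → 3 -3
8      → 3 -3 8
rot    → -3 8 3
dup    → -3 8 3 3
+      → -3 8 6
10     → -3 8 6 10
over   → -3 8 6 10 6
*      → -3 8 6 60
rot    → -3 6 60 8
rot    → -3 60 8 6
over   → -3 60 8 6 8
swap   → -3 60 8 8 6
swap   → -3 60 8 6 8
swap   → -3 60 8 8 6
rot    → -3 60 8 6 8
-      → -3 60 8 -2
rot    → -3 8 -2 60
*      → -3 8 -120
over   → -3 8 -120 8
swap   → -3 8 8 -120
*      → -3 8 -960
+      → -3 -952
swap   → -952 -3

[-952, -3]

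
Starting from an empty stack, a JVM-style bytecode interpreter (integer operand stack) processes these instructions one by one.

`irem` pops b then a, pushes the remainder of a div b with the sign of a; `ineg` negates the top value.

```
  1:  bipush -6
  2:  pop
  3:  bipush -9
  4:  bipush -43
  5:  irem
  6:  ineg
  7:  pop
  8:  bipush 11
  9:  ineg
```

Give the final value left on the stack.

bipush -6  -> [-6]
pop        -> []
bipush -9  -> [-9]
bipush -43 -> [-9, -43]
irem       -> [-9]
ineg       -> [9]
pop        -> []
bipush 11  -> [11]
ineg       -> [-11]

-11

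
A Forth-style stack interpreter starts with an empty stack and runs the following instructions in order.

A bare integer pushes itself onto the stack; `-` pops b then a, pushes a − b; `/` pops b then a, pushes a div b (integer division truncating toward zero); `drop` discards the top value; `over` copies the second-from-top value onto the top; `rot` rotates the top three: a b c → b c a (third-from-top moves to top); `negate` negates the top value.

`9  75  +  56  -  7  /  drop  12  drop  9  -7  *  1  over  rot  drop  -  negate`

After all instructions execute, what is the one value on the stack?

9       9
75      9 75
+       84
56      84 56
-       28
7       28 7
/       4
drop    (empty)
12      12
drop    (empty)
9       9
-7      9 -7
*       -63
1       -63 1
over    -63 1 -63
rot     1 -63 -63
drop    1 -63
-       64
negate  -64

-64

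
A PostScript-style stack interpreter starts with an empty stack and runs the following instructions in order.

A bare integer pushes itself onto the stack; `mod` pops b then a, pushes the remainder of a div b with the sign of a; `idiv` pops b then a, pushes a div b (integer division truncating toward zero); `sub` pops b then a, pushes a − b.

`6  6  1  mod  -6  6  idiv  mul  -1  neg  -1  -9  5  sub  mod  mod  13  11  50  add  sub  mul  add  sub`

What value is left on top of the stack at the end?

6

6    → [6]
6    → [6, 6]
1    → [6, 6, 1]
mod  → [6, 0]
-6   → [6, 0, -6]
6    → [6, 0, -6, 6]
idiv → [6, 0, -1]
mul  → [6, 0]
-1   → [6, 0, -1]
neg  → [6, 0, 1]
-1   → [6, 0, 1, -1]
-9   → [6, 0, 1, -1, -9]
5    → [6, 0, 1, -1, -9, 5]
sub  → [6, 0, 1, -1, -14]
mod  → [6, 0, 1, -1]
mod  → [6, 0, 0]
13   → [6, 0, 0, 13]
11   → [6, 0, 0, 13, 11]
50   → [6, 0, 0, 13, 11, 50]
add  → [6, 0, 0, 13, 61]
sub  → [6, 0, 0, -48]
mul  → [6, 0, 0]
add  → [6, 0]
sub  → [6]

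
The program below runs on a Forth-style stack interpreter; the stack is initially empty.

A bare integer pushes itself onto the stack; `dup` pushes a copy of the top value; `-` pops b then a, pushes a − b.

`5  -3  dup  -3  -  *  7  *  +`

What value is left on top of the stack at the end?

5    [5]
-3   [5, -3]
dup  [5, -3, -3]
-3   [5, -3, -3, -3]
-    [5, -3, 0]
*    [5, 0]
7    [5, 0, 7]
*    [5, 0]
+    [5]

5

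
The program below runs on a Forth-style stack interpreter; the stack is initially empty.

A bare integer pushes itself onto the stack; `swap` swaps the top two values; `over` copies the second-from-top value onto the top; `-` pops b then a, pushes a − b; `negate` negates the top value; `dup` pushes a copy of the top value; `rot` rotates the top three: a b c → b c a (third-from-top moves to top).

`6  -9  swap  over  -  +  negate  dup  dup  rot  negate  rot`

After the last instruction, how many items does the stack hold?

6      -> 6
-9     -> 6 -9
swap   -> -9 6
over   -> -9 6 -9
-      -> -9 15
+      -> 6
negate -> -6
dup    -> -6 -6
dup    -> -6 -6 -6
rot    -> -6 -6 -6
negate -> -6 -6 6
rot    -> -6 6 -6

3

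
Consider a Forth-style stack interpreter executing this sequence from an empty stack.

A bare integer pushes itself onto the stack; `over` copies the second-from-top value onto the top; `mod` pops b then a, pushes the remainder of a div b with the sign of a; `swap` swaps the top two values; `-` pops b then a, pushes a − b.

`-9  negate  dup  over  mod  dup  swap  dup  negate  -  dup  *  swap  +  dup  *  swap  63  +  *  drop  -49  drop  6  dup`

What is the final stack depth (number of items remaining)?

-9     : -9
negate : 9
dup    : 9 9
over   : 9 9 9
mod    : 9 0
dup    : 9 0 0
swap   : 9 0 0
dup    : 9 0 0 0
negate : 9 0 0 0
-      : 9 0 0
dup    : 9 0 0 0
*      : 9 0 0
swap   : 9 0 0
+      : 9 0
dup    : 9 0 0
*      : 9 0
swap   : 0 9
63     : 0 9 63
+      : 0 72
*      : 0
drop   : (empty)
-49    : -49
drop   : (empty)
6      : 6
dup    : 6 6

2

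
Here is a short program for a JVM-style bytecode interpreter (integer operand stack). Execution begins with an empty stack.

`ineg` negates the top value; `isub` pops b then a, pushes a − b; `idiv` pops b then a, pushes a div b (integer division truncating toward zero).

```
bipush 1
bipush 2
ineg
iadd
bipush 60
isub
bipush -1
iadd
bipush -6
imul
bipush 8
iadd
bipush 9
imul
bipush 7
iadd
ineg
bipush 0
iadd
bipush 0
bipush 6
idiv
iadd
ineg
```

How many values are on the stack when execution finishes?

1

bipush 1  : 1
bipush 2  : 1 2
ineg      : 1 -2
iadd      : -1
bipush 60 : -1 60
isub      : -61
bipush -1 : -61 -1
iadd      : -62
bipush -6 : -62 -6
imul      : 372
bipush 8  : 372 8
iadd      : 380
bipush 9  : 380 9
imul      : 3420
bipush 7  : 3420 7
iadd      : 3427
ineg      : -3427
bipush 0  : -3427 0
iadd      : -3427
bipush 0  : -3427 0
bipush 6  : -3427 0 6
idiv      : -3427 0
iadd      : -3427
ineg      : 3427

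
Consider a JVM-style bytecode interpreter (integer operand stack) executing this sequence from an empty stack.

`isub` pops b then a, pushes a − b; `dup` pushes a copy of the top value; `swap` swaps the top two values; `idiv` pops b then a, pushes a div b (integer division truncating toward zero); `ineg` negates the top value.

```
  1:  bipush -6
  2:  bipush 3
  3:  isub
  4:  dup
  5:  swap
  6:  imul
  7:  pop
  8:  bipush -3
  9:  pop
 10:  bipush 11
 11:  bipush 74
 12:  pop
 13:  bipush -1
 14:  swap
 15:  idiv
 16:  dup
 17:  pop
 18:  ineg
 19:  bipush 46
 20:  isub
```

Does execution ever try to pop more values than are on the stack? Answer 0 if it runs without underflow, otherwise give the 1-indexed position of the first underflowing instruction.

0

bipush -6  -6
bipush 3   -6 3
isub       -9
dup        -9 -9
swap       -9 -9
imul       81
pop        (empty)
bipush -3  -3
pop        (empty)
bipush 11  11
bipush 74  11 74
pop        11
bipush -1  11 -1
swap       -1 11
idiv       0
dup        0 0
pop        0
ineg       0
bipush 46  0 46
isub       -46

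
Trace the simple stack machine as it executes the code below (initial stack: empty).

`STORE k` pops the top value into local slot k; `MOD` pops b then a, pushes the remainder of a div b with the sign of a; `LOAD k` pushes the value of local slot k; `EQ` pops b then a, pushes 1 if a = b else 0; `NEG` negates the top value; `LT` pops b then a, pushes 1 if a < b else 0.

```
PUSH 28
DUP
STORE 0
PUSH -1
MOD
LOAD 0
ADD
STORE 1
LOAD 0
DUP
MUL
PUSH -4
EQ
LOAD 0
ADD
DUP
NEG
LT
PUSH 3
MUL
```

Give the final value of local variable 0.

PUSH 28 -> [28]
DUP     -> [28, 28]
STORE 0 -> [28]
PUSH -1 -> [28, -1]
MOD     -> [0]
LOAD 0  -> [0, 28]
ADD     -> [28]
STORE 1 -> []
LOAD 0  -> [28]
DUP     -> [28, 28]
MUL     -> [784]
PUSH -4 -> [784, -4]
EQ      -> [0]
LOAD 0  -> [0, 28]
ADD     -> [28]
DUP     -> [28, 28]
NEG     -> [28, -28]
LT      -> [0]
PUSH 3  -> [0, 3]
MUL     -> [0]

28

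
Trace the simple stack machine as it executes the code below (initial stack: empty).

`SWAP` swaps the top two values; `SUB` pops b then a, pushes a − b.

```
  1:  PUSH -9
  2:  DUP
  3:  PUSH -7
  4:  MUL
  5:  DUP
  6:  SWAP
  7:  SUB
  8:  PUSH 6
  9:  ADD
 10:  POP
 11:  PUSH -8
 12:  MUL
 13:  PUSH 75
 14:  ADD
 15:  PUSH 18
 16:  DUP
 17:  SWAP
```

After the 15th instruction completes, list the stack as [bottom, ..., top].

PUSH -9 : [-9]
DUP     : [-9, -9]
PUSH -7 : [-9, -9, -7]
MUL     : [-9, 63]
DUP     : [-9, 63, 63]
SWAP    : [-9, 63, 63]
SUB     : [-9, 0]
PUSH 6  : [-9, 0, 6]
ADD     : [-9, 6]
POP     : [-9]
PUSH -8 : [-9, -8]
MUL     : [72]
PUSH 75 : [72, 75]
ADD     : [147]
PUSH 18 : [147, 18]

[147, 18]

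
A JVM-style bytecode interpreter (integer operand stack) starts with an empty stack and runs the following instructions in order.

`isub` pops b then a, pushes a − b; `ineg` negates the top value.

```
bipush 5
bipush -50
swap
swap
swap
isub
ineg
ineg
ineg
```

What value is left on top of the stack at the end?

55

bipush 5    5
bipush -50  5 -50
swap        -50 5
swap        5 -50
swap        -50 5
isub        -55
ineg        55
ineg        -55
ineg        55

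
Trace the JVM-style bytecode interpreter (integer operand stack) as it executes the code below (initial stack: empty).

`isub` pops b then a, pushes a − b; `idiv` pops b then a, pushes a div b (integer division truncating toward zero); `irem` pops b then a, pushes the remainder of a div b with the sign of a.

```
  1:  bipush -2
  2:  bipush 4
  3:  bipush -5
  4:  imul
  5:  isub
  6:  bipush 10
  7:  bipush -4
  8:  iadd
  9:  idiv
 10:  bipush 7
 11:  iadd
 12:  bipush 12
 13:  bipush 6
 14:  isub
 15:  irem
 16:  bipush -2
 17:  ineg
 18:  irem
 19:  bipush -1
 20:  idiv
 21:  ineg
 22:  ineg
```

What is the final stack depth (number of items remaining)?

1

bipush -2  -2
bipush 4   -2 4
bipush -5  -2 4 -5
imul       -2 -20
isub       18
bipush 10  18 10
bipush -4  18 10 -4
iadd       18 6
idiv       3
bipush 7   3 7
iadd       10
bipush 12  10 12
bipush 6   10 12 6
isub       10 6
irem       4
bipush -2  4 -2
ineg       4 2
irem       0
bipush -1  0 -1
idiv       0
ineg       0
ineg       0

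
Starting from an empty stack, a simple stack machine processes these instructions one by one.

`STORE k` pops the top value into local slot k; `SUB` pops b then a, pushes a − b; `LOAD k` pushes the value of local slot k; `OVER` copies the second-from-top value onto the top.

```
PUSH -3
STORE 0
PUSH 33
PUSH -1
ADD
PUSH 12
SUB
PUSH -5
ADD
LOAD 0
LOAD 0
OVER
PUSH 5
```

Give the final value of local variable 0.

-3

PUSH -3 : -3
STORE 0 : (empty)
PUSH 33 : 33
PUSH -1 : 33 -1
ADD     : 32
PUSH 12 : 32 12
SUB     : 20
PUSH -5 : 20 -5
ADD     : 15
LOAD 0  : 15 -3
LOAD 0  : 15 -3 -3
OVER    : 15 -3 -3 -3
PUSH 5  : 15 -3 -3 -3 5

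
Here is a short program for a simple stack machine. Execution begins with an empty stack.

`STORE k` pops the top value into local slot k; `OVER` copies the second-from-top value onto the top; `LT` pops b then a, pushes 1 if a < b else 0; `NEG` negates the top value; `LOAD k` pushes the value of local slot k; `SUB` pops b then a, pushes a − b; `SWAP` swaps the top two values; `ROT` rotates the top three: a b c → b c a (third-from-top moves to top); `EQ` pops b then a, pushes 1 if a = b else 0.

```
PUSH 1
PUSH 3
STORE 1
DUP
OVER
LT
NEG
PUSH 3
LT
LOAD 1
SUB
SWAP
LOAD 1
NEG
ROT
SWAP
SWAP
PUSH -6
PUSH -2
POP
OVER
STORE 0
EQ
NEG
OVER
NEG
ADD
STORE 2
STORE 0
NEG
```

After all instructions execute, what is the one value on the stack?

PUSH 1  → 1
PUSH 3  → 1 3
STORE 1 → 1
DUP     → 1 1
OVER    → 1 1 1
LT      → 1 0
NEG     → 1 0
PUSH 3  → 1 0 3
LT      → 1 1
LOAD 1  → 1 1 3
SUB     → 1 -2
SWAP    → -2 1
LOAD 1  → -2 1 3
NEG     → -2 1 -3
ROT     → 1 -3 -2
SWAP    → 1 -2 -3
SWAP    → 1 -3 -2
PUSH -6 → 1 -3 -2 -6
PUSH -2 → 1 -3 -2 -6 -2
POP     → 1 -3 -2 -6
OVER    → 1 -3 -2 -6 -2
STORE 0 → 1 -3 -2 -6
EQ      → 1 -3 0
NEG     → 1 -3 0
OVER    → 1 -3 0 -3
NEG     → 1 -3 0 3
ADD     → 1 -3 3
STORE 2 → 1 -3
STORE 0 → 1
NEG     → -1

-1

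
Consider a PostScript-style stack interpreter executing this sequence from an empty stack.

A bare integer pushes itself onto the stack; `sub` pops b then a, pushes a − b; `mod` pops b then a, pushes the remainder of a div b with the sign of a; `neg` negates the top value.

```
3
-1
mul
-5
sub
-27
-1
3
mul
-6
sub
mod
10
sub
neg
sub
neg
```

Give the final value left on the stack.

3    3
-1   3 -1
mul  -3
-5   -3 -5
sub  2
-27  2 -27
-1   2 -27 -1
3    2 -27 -1 3
mul  2 -27 -3
-6   2 -27 -3 -6
sub  2 -27 3
mod  2 0
10   2 0 10
sub  2 -10
neg  2 10
sub  -8
neg  8

8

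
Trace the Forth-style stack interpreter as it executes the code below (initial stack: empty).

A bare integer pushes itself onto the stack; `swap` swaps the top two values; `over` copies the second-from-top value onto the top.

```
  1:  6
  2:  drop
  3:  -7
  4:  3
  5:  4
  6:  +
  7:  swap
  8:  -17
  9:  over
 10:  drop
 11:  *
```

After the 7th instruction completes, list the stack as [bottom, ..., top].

[7, -7]

6    → 6
drop → (empty)
-7   → -7
3    → -7 3
4    → -7 3 4
+    → -7 7
swap → 7 -7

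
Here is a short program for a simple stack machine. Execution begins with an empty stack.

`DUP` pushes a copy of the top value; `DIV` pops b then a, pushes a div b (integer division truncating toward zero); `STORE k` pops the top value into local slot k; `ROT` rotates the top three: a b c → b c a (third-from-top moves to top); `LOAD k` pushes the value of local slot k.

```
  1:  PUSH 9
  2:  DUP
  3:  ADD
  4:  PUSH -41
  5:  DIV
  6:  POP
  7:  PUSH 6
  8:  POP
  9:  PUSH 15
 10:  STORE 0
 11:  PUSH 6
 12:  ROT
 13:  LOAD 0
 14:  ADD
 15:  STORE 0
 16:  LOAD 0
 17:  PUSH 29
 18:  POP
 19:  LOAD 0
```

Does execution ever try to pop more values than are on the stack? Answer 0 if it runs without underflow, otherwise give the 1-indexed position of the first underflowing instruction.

PUSH 9   → 9
DUP      → 9 9
ADD      → 18
PUSH -41 → 18 -41
DIV      → 0
POP      → (empty)
PUSH 6   → 6
POP      → (empty)
PUSH 15  → 15
STORE 0  → (empty)
PUSH 6   → 6
ROT  — needs 3 operands, stack has 1 → underflow

12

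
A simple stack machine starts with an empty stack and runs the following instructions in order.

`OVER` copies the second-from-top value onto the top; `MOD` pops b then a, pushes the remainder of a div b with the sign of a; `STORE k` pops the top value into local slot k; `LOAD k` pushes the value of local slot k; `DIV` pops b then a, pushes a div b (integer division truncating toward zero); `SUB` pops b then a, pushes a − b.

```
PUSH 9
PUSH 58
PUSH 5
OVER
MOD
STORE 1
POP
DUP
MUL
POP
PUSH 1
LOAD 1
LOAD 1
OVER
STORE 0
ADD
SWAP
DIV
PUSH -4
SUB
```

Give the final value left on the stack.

PUSH 9  -> 9
PUSH 58 -> 9 58
PUSH 5  -> 9 58 5
OVER    -> 9 58 5 58
MOD     -> 9 58 5
STORE 1 -> 9 58
POP     -> 9
DUP     -> 9 9
MUL     -> 81
POP     -> (empty)
PUSH 1  -> 1
LOAD 1  -> 1 5
LOAD 1  -> 1 5 5
OVER    -> 1 5 5 5
STORE 0 -> 1 5 5
ADD     -> 1 10
SWAP    -> 10 1
DIV     -> 10
PUSH -4 -> 10 -4
SUB     -> 14

14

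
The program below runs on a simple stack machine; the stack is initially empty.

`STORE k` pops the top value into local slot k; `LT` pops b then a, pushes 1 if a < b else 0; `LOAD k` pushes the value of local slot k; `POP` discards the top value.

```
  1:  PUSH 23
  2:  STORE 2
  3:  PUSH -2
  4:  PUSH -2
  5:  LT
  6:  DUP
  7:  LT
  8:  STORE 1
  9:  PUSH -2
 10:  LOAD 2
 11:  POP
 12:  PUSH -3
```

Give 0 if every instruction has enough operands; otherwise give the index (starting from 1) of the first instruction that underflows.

PUSH 23 -> 23
STORE 2 -> (empty)
PUSH -2 -> -2
PUSH -2 -> -2 -2
LT      -> 0
DUP     -> 0 0
LT      -> 0
STORE 1 -> (empty)
PUSH -2 -> -2
LOAD 2  -> -2 23
POP     -> -2
PUSH -3 -> -2 -3

0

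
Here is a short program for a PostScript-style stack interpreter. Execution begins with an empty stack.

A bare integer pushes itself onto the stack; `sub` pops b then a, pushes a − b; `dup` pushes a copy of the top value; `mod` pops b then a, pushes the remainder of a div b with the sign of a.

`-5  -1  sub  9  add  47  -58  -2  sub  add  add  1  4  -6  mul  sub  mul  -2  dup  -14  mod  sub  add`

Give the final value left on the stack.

-5   [-5]
-1   [-5, -1]
sub  [-4]
9    [-4, 9]
add  [5]
47   [5, 47]
-58  [5, 47, -58]
-2   [5, 47, -58, -2]
sub  [5, 47, -56]
add  [5, -9]
add  [-4]
1    [-4, 1]
4    [-4, 1, 4]
-6   [-4, 1, 4, -6]
mul  [-4, 1, -24]
sub  [-4, 25]
mul  [-100]
-2   [-100, -2]
dup  [-100, -2, -2]
-14  [-100, -2, -2, -14]
mod  [-100, -2, -2]
sub  [-100, 0]
add  [-100]

-100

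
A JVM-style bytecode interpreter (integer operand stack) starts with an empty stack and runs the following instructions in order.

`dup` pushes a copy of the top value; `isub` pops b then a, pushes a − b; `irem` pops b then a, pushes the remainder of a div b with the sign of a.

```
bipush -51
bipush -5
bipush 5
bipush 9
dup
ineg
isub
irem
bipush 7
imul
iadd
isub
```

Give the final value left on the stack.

-81

bipush -51 : -51
bipush -5  : -51 -5
bipush 5   : -51 -5 5
bipush 9   : -51 -5 5 9
dup        : -51 -5 5 9 9
ineg       : -51 -5 5 9 -9
isub       : -51 -5 5 18
irem       : -51 -5 5
bipush 7   : -51 -5 5 7
imul       : -51 -5 35
iadd       : -51 30
isub       : -81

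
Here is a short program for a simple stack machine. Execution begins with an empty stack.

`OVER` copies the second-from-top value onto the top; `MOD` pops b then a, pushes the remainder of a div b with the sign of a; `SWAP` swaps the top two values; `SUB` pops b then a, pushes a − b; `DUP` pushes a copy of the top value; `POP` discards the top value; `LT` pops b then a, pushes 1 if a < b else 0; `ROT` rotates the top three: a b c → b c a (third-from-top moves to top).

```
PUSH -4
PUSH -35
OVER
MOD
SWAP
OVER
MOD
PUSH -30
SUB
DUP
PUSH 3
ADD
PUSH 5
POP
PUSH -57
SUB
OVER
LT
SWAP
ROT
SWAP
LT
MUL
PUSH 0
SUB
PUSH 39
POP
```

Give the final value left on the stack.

0

PUSH -4   [-4]
PUSH -35  [-4, -35]
OVER      [-4, -35, -4]
MOD       [-4, -3]
SWAP      [-3, -4]
OVER      [-3, -4, -3]
MOD       [-3, -1]
PUSH -30  [-3, -1, -30]
SUB       [-3, 29]
DUP       [-3, 29, 29]
PUSH 3    [-3, 29, 29, 3]
ADD       [-3, 29, 32]
PUSH 5    [-3, 29, 32, 5]
POP       [-3, 29, 32]
PUSH -57  [-3, 29, 32, -57]
SUB       [-3, 29, 89]
OVER      [-3, 29, 89, 29]
LT        [-3, 29, 0]
SWAP      [-3, 0, 29]
ROT       [0, 29, -3]
SWAP      [0, -3, 29]
LT        [0, 1]
MUL       [0]
PUSH 0    [0, 0]
SUB       [0]
PUSH 39   [0, 39]
POP       [0]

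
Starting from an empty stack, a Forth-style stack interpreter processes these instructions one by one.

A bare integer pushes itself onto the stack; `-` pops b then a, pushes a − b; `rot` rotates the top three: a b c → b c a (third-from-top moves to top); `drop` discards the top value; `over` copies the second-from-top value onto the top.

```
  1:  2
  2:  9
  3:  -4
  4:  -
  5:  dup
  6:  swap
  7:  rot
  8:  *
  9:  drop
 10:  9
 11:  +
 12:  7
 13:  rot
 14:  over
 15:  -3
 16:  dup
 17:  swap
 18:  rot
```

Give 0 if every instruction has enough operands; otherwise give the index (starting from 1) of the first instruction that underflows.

13

2    : 2
9    : 2 9
-4   : 2 9 -4
-    : 2 13
dup  : 2 13 13
swap : 2 13 13
rot  : 13 13 2
*    : 13 26
drop : 13
9    : 13 9
+    : 22
7    : 22 7
rot  — needs 3 operands, stack has 2 → underflow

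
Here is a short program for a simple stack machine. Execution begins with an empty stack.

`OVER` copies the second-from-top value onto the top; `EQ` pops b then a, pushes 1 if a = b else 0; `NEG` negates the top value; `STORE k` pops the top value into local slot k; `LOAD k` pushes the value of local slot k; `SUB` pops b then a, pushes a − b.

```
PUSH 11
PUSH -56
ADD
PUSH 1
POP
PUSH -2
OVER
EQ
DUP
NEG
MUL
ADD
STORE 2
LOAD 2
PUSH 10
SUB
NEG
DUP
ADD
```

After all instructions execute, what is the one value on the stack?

PUSH 11  → 11
PUSH -56 → 11 -56
ADD      → -45
PUSH 1   → -45 1
POP      → -45
PUSH -2  → -45 -2
OVER     → -45 -2 -45
EQ       → -45 0
DUP      → -45 0 0
NEG      → -45 0 0
MUL      → -45 0
ADD      → -45
STORE 2  → (empty)
LOAD 2   → -45
PUSH 10  → -45 10
SUB      → -55
NEG      → 55
DUP      → 55 55
ADD      → 110

110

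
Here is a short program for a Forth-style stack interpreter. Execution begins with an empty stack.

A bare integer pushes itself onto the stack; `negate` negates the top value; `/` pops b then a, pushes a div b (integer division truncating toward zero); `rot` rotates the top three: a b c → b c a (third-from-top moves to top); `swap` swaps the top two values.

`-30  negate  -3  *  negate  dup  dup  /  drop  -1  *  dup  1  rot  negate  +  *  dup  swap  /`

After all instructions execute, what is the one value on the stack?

1

-30     -30
negate  30
-3      30 -3
*       -90
negate  90
dup     90 90
dup     90 90 90
/       90 1
drop    90
-1      90 -1
*       -90
dup     -90 -90
1       -90 -90 1
rot     -90 1 -90
negate  -90 1 90
+       -90 91
*       -8190
dup     -8190 -8190
swap    -8190 -8190
/       1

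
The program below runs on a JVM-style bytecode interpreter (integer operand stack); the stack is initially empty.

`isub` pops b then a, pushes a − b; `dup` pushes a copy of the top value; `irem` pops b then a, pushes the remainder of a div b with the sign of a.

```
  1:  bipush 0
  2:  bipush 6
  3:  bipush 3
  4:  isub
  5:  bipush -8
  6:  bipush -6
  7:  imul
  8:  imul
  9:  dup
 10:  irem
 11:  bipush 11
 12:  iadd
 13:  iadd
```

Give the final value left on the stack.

bipush 0   [0]
bipush 6   [0, 6]
bipush 3   [0, 6, 3]
isub       [0, 3]
bipush -8  [0, 3, -8]
bipush -6  [0, 3, -8, -6]
imul       [0, 3, 48]
imul       [0, 144]
dup        [0, 144, 144]
irem       [0, 0]
bipush 11  [0, 0, 11]
iadd       [0, 11]
iadd       [11]

11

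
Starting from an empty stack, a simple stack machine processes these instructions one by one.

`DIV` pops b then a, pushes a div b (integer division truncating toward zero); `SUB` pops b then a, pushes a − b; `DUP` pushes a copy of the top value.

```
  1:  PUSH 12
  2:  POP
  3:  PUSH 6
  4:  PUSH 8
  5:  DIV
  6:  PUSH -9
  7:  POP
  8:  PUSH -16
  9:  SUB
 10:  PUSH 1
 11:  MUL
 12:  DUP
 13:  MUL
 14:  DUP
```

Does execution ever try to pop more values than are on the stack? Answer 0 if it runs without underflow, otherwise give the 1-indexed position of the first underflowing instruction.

0

PUSH 12  -> [12]
POP      -> []
PUSH 6   -> [6]
PUSH 8   -> [6, 8]
DIV      -> [0]
PUSH -9  -> [0, -9]
POP      -> [0]
PUSH -16 -> [0, -16]
SUB      -> [16]
PUSH 1   -> [16, 1]
MUL      -> [16]
DUP      -> [16, 16]
MUL      -> [256]
DUP      -> [256, 256]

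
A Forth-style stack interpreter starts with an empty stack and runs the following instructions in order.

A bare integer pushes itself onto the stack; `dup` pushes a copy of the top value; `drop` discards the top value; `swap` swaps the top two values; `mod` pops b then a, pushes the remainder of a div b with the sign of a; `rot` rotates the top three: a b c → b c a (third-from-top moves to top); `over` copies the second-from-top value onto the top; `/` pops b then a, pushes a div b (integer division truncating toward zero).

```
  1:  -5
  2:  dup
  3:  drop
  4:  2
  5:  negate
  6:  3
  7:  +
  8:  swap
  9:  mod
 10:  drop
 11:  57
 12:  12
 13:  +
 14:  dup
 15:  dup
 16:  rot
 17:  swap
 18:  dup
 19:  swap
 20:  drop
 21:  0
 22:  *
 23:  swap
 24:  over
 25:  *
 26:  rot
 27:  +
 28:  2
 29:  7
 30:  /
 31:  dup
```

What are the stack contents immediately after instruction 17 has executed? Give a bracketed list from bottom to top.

[69, 69, 69]

-5     → -5
dup    → -5 -5
drop   → -5
2      → -5 2
negate → -5 -2
3      → -5 -2 3
+      → -5 1
swap   → 1 -5
mod    → 1
drop   → (empty)
57     → 57
12     → 57 12
+      → 69
dup    → 69 69
dup    → 69 69 69
rot    → 69 69 69
swap   → 69 69 69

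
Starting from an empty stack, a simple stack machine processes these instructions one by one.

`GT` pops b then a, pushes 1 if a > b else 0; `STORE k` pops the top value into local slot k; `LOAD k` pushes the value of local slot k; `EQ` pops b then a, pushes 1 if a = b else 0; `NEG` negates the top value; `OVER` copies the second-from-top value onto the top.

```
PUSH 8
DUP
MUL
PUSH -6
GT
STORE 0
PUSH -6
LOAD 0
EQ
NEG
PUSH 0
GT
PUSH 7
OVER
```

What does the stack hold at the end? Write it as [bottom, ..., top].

[0, 7, 0]

PUSH 8   [8]
DUP      [8, 8]
MUL      [64]
PUSH -6  [64, -6]
GT       [1]
STORE 0  []
PUSH -6  [-6]
LOAD 0   [-6, 1]
EQ       [0]
NEG      [0]
PUSH 0   [0, 0]
GT       [0]
PUSH 7   [0, 7]
OVER     [0, 7, 0]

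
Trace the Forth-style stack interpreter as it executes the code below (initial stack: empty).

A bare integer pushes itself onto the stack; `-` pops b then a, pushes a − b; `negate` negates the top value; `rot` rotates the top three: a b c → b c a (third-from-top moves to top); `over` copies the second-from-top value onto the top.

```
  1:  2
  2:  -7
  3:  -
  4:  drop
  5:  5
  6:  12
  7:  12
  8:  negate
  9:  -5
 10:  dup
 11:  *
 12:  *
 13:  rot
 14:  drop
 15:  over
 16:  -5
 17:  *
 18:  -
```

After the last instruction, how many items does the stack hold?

2

2      : 2
-7     : 2 -7
-      : 9
drop   : (empty)
5      : 5
12     : 5 12
12     : 5 12 12
negate : 5 12 -12
-5     : 5 12 -12 -5
dup    : 5 12 -12 -5 -5
*      : 5 12 -12 25
*      : 5 12 -300
rot    : 12 -300 5
drop   : 12 -300
over   : 12 -300 12
-5     : 12 -300 12 -5
*      : 12 -300 -60
-      : 12 -240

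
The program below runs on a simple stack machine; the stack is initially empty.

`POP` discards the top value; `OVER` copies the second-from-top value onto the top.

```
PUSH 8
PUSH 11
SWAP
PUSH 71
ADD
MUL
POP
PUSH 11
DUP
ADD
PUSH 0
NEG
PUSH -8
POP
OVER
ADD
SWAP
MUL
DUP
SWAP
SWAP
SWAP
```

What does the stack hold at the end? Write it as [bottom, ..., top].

[484, 484]

PUSH 8  : 8
PUSH 11 : 8 11
SWAP    : 11 8
PUSH 71 : 11 8 71
ADD     : 11 79
MUL     : 869
POP     : (empty)
PUSH 11 : 11
DUP     : 11 11
ADD     : 22
PUSH 0  : 22 0
NEG     : 22 0
PUSH -8 : 22 0 -8
POP     : 22 0
OVER    : 22 0 22
ADD     : 22 22
SWAP    : 22 22
MUL     : 484
DUP     : 484 484
SWAP    : 484 484
SWAP    : 484 484
SWAP    : 484 484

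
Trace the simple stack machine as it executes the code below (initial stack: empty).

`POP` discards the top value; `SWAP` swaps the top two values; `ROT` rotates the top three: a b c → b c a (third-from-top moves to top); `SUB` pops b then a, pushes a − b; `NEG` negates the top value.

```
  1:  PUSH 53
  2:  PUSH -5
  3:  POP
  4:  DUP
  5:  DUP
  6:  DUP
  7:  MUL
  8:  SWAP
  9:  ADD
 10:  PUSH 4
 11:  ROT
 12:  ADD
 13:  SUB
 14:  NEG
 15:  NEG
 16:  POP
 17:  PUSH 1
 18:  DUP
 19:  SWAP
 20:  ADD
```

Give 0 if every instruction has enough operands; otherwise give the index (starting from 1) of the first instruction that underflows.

PUSH 53  53
PUSH -5  53 -5
POP      53
DUP      53 53
DUP      53 53 53
DUP      53 53 53 53
MUL      53 53 2809
SWAP     53 2809 53
ADD      53 2862
PUSH 4   53 2862 4
ROT      2862 4 53
ADD      2862 57
SUB      2805
NEG      -2805
NEG      2805
POP      (empty)
PUSH 1   1
DUP      1 1
SWAP     1 1
ADD      2

0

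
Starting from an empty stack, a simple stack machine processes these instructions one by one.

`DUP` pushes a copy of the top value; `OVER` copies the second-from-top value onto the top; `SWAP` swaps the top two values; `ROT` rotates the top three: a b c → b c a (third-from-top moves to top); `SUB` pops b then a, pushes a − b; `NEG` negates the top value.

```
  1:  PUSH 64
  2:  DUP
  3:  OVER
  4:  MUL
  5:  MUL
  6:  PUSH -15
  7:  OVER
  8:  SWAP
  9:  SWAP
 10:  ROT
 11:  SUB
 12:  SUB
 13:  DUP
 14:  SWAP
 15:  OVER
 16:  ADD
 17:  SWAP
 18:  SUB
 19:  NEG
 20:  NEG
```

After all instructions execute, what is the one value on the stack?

-15

PUSH 64   [64]
DUP       [64, 64]
OVER      [64, 64, 64]
MUL       [64, 4096]
MUL       [262144]
PUSH -15  [262144, -15]
OVER      [262144, -15, 262144]
SWAP      [262144, 262144, -15]
SWAP      [262144, -15, 262144]
ROT       [-15, 262144, 262144]
SUB       [-15, 0]
SUB       [-15]
DUP       [-15, -15]
SWAP      [-15, -15]
OVER      [-15, -15, -15]
ADD       [-15, -30]
SWAP      [-30, -15]
SUB       [-15]
NEG       [15]
NEG       [-15]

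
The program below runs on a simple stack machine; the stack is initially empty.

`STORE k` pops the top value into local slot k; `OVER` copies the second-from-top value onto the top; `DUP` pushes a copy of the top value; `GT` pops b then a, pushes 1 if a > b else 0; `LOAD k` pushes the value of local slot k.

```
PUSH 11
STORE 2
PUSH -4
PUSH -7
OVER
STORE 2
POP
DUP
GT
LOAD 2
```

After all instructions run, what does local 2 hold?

PUSH 11  [11]
STORE 2  []
PUSH -4  [-4]
PUSH -7  [-4, -7]
OVER     [-4, -7, -4]
STORE 2  [-4, -7]
POP      [-4]
DUP      [-4, -4]
GT       [0]
LOAD 2   [0, -4]

-4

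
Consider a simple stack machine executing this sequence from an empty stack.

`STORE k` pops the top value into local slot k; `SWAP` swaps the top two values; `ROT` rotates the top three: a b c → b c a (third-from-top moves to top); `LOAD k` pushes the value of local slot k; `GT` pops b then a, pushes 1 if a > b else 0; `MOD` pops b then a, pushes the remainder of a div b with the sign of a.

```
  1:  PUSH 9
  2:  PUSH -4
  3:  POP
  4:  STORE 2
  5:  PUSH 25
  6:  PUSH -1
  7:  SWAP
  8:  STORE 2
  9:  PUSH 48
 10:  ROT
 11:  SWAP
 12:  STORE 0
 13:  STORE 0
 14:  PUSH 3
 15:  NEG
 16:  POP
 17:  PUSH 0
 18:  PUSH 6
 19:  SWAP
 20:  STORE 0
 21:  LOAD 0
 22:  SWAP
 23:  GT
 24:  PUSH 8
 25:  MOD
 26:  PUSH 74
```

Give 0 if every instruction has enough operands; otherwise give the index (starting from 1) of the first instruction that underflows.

10

PUSH 9  -> [9]
PUSH -4 -> [9, -4]
POP     -> [9]
STORE 2 -> []
PUSH 25 -> [25]
PUSH -1 -> [25, -1]
SWAP    -> [-1, 25]
STORE 2 -> [-1]
PUSH 48 -> [-1, 48]
ROT  — needs 3 operands, stack has 2 → underflow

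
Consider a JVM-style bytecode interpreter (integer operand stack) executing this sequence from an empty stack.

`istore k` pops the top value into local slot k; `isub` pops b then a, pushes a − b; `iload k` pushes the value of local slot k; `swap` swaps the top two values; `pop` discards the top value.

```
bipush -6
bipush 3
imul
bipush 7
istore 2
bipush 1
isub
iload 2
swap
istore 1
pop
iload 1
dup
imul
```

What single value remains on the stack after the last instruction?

bipush -6 : -6
bipush 3  : -6 3
imul      : -18
bipush 7  : -18 7
istore 2  : -18
bipush 1  : -18 1
isub      : -19
iload 2   : -19 7
swap      : 7 -19
istore 1  : 7
pop       : (empty)
iload 1   : -19
dup       : -19 -19
imul      : 361

361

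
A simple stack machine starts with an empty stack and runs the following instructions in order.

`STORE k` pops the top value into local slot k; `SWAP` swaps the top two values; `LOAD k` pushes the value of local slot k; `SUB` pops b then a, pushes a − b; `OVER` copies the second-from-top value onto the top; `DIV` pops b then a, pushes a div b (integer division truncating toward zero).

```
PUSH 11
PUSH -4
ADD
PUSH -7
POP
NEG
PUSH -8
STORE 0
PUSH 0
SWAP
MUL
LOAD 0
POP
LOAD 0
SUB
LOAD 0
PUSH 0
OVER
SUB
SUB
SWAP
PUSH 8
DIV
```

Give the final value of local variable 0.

PUSH 11 -> 11
PUSH -4 -> 11 -4
ADD     -> 7
PUSH -7 -> 7 -7
POP     -> 7
NEG     -> -7
PUSH -8 -> -7 -8
STORE 0 -> -7
PUSH 0  -> -7 0
SWAP    -> 0 -7
MUL     -> 0
LOAD 0  -> 0 -8
POP     -> 0
LOAD 0  -> 0 -8
SUB     -> 8
LOAD 0  -> 8 -8
PUSH 0  -> 8 -8 0
OVER    -> 8 -8 0 -8
SUB     -> 8 -8 8
SUB     -> 8 -16
SWAP    -> -16 8
PUSH 8  -> -16 8 8
DIV     -> -16 1

-8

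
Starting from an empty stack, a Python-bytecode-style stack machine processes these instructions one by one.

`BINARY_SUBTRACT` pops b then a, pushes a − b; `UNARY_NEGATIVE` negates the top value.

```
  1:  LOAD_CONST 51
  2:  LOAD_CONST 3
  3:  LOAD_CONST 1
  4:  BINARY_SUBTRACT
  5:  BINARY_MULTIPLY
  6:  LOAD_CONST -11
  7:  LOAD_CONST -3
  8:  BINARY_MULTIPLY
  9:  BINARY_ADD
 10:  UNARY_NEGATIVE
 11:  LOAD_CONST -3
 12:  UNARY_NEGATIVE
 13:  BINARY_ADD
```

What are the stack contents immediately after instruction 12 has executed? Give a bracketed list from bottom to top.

[-135, 3]

LOAD_CONST 51   -> 51
LOAD_CONST 3    -> 51 3
LOAD_CONST 1    -> 51 3 1
BINARY_SUBTRACT -> 51 2
BINARY_MULTIPLY -> 102
LOAD_CONST -11  -> 102 -11
LOAD_CONST -3   -> 102 -11 -3
BINARY_MULTIPLY -> 102 33
BINARY_ADD      -> 135
UNARY_NEGATIVE  -> -135
LOAD_CONST -3   -> -135 -3
UNARY_NEGATIVE  -> -135 3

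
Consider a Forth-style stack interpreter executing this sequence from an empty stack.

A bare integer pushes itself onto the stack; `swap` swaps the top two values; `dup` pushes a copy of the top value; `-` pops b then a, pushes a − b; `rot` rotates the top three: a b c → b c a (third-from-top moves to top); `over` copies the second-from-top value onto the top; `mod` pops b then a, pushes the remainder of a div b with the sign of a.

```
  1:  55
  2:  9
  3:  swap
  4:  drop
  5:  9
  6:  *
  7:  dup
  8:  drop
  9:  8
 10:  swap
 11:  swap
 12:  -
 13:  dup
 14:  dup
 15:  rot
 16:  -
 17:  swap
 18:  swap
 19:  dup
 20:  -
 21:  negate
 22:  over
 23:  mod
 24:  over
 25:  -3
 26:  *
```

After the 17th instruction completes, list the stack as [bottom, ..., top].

55   : [55]
9    : [55, 9]
swap : [9, 55]
drop : [9]
9    : [9, 9]
*    : [81]
dup  : [81, 81]
drop : [81]
8    : [81, 8]
swap : [8, 81]
swap : [81, 8]
-    : [73]
dup  : [73, 73]
dup  : [73, 73, 73]
rot  : [73, 73, 73]
-    : [73, 0]
swap : [0, 73]

[0, 73]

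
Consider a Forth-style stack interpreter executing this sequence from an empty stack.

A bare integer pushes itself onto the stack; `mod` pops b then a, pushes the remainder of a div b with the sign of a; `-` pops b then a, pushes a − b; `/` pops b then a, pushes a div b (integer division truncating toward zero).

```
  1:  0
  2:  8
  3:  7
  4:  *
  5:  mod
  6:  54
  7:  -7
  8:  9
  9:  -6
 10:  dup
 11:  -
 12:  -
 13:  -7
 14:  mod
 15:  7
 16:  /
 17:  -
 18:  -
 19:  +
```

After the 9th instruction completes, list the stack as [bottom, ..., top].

0   → [0]
8   → [0, 8]
7   → [0, 8, 7]
*   → [0, 56]
mod → [0]
54  → [0, 54]
-7  → [0, 54, -7]
9   → [0, 54, -7, 9]
-6  → [0, 54, -7, 9, -6]

[0, 54, -7, 9, -6]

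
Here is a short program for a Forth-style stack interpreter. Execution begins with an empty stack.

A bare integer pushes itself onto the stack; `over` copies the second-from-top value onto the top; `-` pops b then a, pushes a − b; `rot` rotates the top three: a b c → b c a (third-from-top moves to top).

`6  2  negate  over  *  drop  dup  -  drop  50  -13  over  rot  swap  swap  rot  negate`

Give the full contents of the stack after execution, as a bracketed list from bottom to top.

6      → [6]
2      → [6, 2]
negate → [6, -2]
over   → [6, -2, 6]
*      → [6, -12]
drop   → [6]
dup    → [6, 6]
-      → [0]
drop   → []
50     → [50]
-13    → [50, -13]
over   → [50, -13, 50]
rot    → [-13, 50, 50]
swap   → [-13, 50, 50]
swap   → [-13, 50, 50]
rot    → [50, 50, -13]
negate → [50, 50, 13]

[50, 50, 13]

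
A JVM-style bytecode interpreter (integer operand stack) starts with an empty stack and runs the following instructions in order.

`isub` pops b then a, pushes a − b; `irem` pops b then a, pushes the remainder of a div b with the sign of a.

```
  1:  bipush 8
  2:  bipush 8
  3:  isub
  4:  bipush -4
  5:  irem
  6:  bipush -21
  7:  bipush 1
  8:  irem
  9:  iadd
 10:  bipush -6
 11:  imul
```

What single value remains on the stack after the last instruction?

bipush 8   → [8]
bipush 8   → [8, 8]
isub       → [0]
bipush -4  → [0, -4]
irem       → [0]
bipush -21 → [0, -21]
bipush 1   → [0, -21, 1]
irem       → [0, 0]
iadd       → [0]
bipush -6  → [0, -6]
imul       → [0]

0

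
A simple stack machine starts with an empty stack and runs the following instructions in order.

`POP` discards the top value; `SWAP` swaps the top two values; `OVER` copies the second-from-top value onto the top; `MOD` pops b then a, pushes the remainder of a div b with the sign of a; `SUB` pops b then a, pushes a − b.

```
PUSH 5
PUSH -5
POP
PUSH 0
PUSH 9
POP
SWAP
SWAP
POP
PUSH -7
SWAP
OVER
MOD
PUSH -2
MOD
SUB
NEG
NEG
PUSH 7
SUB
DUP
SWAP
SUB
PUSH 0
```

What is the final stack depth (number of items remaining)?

2

PUSH 5  → 5
PUSH -5 → 5 -5
POP     → 5
PUSH 0  → 5 0
PUSH 9  → 5 0 9
POP     → 5 0
SWAP    → 0 5
SWAP    → 5 0
POP     → 5
PUSH -7 → 5 -7
SWAP    → -7 5
OVER    → -7 5 -7
MOD     → -7 5
PUSH -2 → -7 5 -2
MOD     → -7 1
SUB     → -8
NEG     → 8
NEG     → -8
PUSH 7  → -8 7
SUB     → -15
DUP     → -15 -15
SWAP    → -15 -15
SUB     → 0
PUSH 0  → 0 0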